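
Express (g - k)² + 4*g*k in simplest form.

Expand the square and combine the 4*g*k term.

(g + k)²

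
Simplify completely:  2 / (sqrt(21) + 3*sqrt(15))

(-sqrt(21) + 3*sqrt(15))/57

Multiply numerator and denominator by -3*sqrt(15) + sqrt(21).
Denominator becomes -114; numerator becomes -6*sqrt(15) + 2*sqrt(21).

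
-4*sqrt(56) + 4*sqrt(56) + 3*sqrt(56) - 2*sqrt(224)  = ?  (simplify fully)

4*sqrt(56) = 8*sqrt(14); 4*sqrt(56) = 8*sqrt(14); 3*sqrt(56) = 6*sqrt(14); 2*sqrt(224) = 8*sqrt(14)
Combine: (-8 + 8 + 6 - 8)·sqrt(14) = -2*sqrt(14)

-2*sqrt(14)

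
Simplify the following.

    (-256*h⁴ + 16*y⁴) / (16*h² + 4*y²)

-256*h⁴ + 16*y⁴ factors as 16*(-2*h + y)*(2*h + y)*(4*h² + y²).

-16*h² + 4*y²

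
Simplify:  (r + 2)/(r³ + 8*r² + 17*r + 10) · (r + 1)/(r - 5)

Factor: r³ + 8*r² + 17*r + 10 = (r + 1)·(r + 5)·(r + 2)
Cancel the common factors (r + 1), (r + 2).

1/(r² - 25)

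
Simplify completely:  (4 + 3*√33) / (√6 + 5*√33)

(-9*√22 - 4*√6 + 20*√33 + 495)/819

Multiply numerator and denominator by -√6 + 5*√33.
Denominator becomes 819; numerator becomes -9*√22 - 4*√6 + 20*√33 + 495.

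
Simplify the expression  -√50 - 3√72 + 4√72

√2

√50 = 5*√2; 3√72 = 18*√2; 4√72 = 24*√2
Combine: (-5 - 18 + 24)·√2 = √2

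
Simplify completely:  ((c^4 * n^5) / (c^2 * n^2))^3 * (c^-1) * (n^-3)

c^5*n^6

Inside the bracket: c^2 * n^3
Raise to the power 3: c^6 * n^9
Multiply by (c^-1) * (n^-3): add exponents.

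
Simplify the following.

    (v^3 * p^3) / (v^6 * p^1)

p^2/v^3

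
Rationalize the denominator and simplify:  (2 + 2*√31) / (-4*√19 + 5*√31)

Multiply numerator and denominator by 4*√19 + 5*√31.
Denominator becomes 471; numerator becomes 8*√19 + 10*√31 + 8*√589 + 310.

(8*√19 + 10*√31 + 8*√589 + 310)/471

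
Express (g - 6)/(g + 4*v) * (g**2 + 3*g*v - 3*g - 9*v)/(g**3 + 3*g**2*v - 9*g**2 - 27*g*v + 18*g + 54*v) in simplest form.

1/(g + 4*v)

Factor: g**2 + 3*g*v - 3*g - 9*v = (g - 3)*(g + 3*v);  g**3 + 3*g**2*v - 9*g**2 - 27*g*v + 18*g + 54*v = (g + 3*v)*(g - 6)*(g - 3)
Cancel the common factors (g - 3), (g + 3*v), (g - 6).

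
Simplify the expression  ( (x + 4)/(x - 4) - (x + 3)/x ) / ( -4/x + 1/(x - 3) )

(-5*x^2 + 3*x + 36)/(3*x^2 - 24*x + 48)

Numerator: (x + 4)/(x - 4) - (x + 3)/x = (5*x + 12)/(x^2 - 4*x)
Denominator: -4/x + 1/(x - 3) = (-3*x + 12)/(x^2 - 3*x)
Divide: ((5*x + 12)/(x^2 - 4*x)) · ((x^2 - 3*x)/(-3*x + 12)) = (-5*x^2 + 3*x + 36)/(3*x^2 - 24*x + 48)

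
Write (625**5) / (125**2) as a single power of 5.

5**14

625**5 = 5**20; 125**2 = 5**6
Combine exponents: 5**14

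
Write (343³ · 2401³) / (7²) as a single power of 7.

7^19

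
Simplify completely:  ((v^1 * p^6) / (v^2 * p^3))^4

p^12/v^4

Inside the bracket: (v^-1) * p^3
Raise to the power 4: (v^-4) * p^12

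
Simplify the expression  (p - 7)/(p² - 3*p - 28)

Factor: p² - 3*p - 28 = (p - 7)·(p + 4)
Cancel the common factor (p - 7).

1/(p + 4)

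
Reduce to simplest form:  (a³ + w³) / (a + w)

Apply the sum-of-cubes factorisation and cancel (a + w).

a² - a*w + w²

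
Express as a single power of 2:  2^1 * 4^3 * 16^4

2^1 = 2^1; 4^3 = 2^6; 16^4 = 2^16
Combine exponents: 2^23

2^23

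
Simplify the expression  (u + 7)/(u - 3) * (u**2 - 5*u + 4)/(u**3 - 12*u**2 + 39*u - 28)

Factor: u**2 - 5*u + 4 = (u - 4)*(u - 1);  u**3 - 12*u**2 + 39*u - 28 = (u - 1)*(u - 4)*(u - 7)
Cancel the common factors (u - 1), (u - 4).

(u + 7)/(u**2 - 10*u + 21)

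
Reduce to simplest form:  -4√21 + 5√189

11*√21

4√21 = 4*√21; 5√189 = 15*√21
Combine: (-4 + 15)·√21 = 11*√21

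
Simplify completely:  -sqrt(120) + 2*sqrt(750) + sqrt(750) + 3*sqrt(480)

25*sqrt(30)

sqrt(120) = 2*sqrt(30); 2*sqrt(750) = 10*sqrt(30); sqrt(750) = 5*sqrt(30); 3*sqrt(480) = 12*sqrt(30)
Combine: (-2 + 10 + 5 + 12)·sqrt(30) = 25*sqrt(30)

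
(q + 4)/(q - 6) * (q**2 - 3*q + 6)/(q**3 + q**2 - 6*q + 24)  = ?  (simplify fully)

1/(q - 6)

Factor: q**3 + q**2 - 6*q + 24 = (q**2 - 3*q + 6)*(q + 4)
Cancel the common factors (q**2 - 3*q + 6), (q + 4).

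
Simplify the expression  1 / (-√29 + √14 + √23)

(-4*√29 + 10*√23 + 19*√14 + √9338)/612

Group as (√14 + √23) - √29; multiply by (√14 + √23) + √29, then rationalise the remaining surd.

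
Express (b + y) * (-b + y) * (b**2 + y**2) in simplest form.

-b**4 + y**4

(y+b)(y-b) = -b**2 + y**2; continue pairing.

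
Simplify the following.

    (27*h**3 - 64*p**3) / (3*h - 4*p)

Apply the difference-of-cubes factorisation and cancel (3*h - 4*p).

9*h**2 + 12*h*p + 16*p**2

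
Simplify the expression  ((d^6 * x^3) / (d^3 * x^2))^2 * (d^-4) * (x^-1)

Inside the bracket: d^3 * x^1
Raise to the power 2: d^6 * x^2
Multiply by (d^-4) * (x^-1): add exponents.

d^2*x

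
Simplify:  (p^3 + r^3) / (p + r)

p^3 + r^3 = (p + r)(p^2 - p*r + r^2).

p^2 - p*r + r^2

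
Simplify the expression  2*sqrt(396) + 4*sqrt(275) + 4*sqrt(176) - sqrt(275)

43*sqrt(11)

2*sqrt(396) = 12*sqrt(11); 4*sqrt(275) = 20*sqrt(11); 4*sqrt(176) = 16*sqrt(11); sqrt(275) = 5*sqrt(11)
Combine: (12 + 20 + 16 - 5)·sqrt(11) = 43*sqrt(11)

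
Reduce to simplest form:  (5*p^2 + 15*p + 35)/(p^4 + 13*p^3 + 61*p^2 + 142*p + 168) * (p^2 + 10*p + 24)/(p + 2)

5/(p + 2)

Factor: 5*p^2 + 15*p + 35 = 5*(p^2 + 3*p + 7);  p^4 + 13*p^3 + 61*p^2 + 142*p + 168 = (p + 4)*(p^2 + 3*p + 7)*(p + 6);  p^2 + 10*p + 24 = (p + 4)*(p + 6)
Cancel the common factors (p^2 + 3*p + 7), (p + 4), (p + 6).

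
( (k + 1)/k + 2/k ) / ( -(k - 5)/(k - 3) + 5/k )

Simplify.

(-k^2 + 9)/(k^2 - 10*k + 15)

Numerator: (k + 1)/k + 2/k = (k + 3)/k
Denominator: -(k - 5)/(k - 3) + 5/k = (-k^2 + 10*k - 15)/(k^2 - 3*k)
Divide: ((k + 3)/k) · ((k^2 - 3*k)/(-k^2 + 10*k - 15)) = (-k^2 + 9)/(k^2 - 10*k + 15)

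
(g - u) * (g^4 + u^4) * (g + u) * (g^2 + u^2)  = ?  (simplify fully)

(g+u)(g-u) = g^2 - u^2; continue pairing.

g^8 - u^8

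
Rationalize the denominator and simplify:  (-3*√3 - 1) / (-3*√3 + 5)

Multiply numerator and denominator by 5 + 3*√3.
Denominator becomes -2; numerator becomes -32 - 18*√3.

9*√3 + 16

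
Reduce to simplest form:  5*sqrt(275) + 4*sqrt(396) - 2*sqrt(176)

5*sqrt(275) = 25*sqrt(11); 4*sqrt(396) = 24*sqrt(11); 2*sqrt(176) = 8*sqrt(11)
Combine: (25 + 24 - 8)·sqrt(11) = 41*sqrt(11)

41*sqrt(11)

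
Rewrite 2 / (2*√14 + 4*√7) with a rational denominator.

(-√14 + 2*√7)/14

Multiply numerator and denominator by -2*√14 + 4*√7.
Denominator becomes 56; numerator becomes -4*√14 + 8*√7.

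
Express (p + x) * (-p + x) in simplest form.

(x+p)(x-p) = -p^2 + x^2.

-p^2 + x^2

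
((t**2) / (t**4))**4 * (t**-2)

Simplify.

t**(-10)

Inside the bracket: (t**-2)
Raise to the power 4: (t**-8)
Multiply by (t**-2): add exponents.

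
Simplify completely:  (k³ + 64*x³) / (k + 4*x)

k² - 4*k*x + 16*x²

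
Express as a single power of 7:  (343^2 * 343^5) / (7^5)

7^16

343^2 = 7^6; 343^5 = 7^15; 7^5 = 7^5
Combine exponents: 7^16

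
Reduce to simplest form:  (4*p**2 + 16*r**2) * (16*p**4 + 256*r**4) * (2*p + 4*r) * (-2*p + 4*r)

Pair the conjugate factors: ((4*r)+(2*p))((4*r)-(2*p)) = -4*p**2 + 16*r**2, then repeat with the next factor.

-256*p**8 + 65536*r**8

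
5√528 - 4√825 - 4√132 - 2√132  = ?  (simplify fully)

5√528 = 20*√33; 4√825 = 20*√33; 4√132 = 8*√33; 2√132 = 4*√33
Combine: (20 - 20 - 8 - 4)·√33 = -12*√33

-12*√33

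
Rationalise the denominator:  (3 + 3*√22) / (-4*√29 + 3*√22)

(-12*√638 - 198 - 12*√29 - 9*√22)/266

Multiply numerator and denominator by 3*√22 + 4*√29.
Denominator becomes -266; numerator becomes 9*√22 + 12*√29 + 198 + 12*√638.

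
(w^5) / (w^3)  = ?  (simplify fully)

w^2

Quotient: w^2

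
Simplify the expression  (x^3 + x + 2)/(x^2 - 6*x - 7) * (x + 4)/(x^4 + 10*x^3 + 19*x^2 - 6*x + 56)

Factor: x^3 + x + 2 = (x + 1)*(x^2 - x + 2);  x^2 - 6*x - 7 = (x - 7)*(x + 1);  x^4 + 10*x^3 + 19*x^2 - 6*x + 56 = (x^2 - x + 2)*(x + 7)*(x + 4)
Cancel the common factors (x^2 - x + 2), (x + 1), (x + 4).

1/(x^2 - 49)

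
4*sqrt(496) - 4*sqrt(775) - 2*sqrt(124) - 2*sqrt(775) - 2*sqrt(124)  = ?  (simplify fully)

-22*sqrt(31)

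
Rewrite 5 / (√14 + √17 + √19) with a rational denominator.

Group as (√14 + √17) + √19; multiply by (√14 + √17) - √19, then rationalise the remaining surd.

(-5*√4522 + 30*√19 + 40*√17 + 55*√14)/404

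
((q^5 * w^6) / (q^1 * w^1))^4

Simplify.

Inside the bracket: q^4 * w^5
Raise to the power 4: q^16 * w^20

q^16*w^20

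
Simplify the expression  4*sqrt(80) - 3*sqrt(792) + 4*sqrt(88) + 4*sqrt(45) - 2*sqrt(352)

-18*sqrt(22) + 28*sqrt(5)

4*sqrt(80) = 16*sqrt(5); 3*sqrt(792) = 18*sqrt(22); 4*sqrt(88) = 8*sqrt(22); 4*sqrt(45) = 12*sqrt(5); 2*sqrt(352) = 8*sqrt(22)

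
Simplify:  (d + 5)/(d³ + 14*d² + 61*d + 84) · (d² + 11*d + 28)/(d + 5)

Factor: d³ + 14*d² + 61*d + 84 = (d + 7)·(d + 4)·(d + 3);  d² + 11*d + 28 = (d + 4)·(d + 7)
Cancel the common factors (d + 7), (d + 4), (d + 5).

1/(d + 3)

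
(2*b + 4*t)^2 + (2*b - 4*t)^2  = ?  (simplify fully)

8*b^2 + 32*t^2

Only the even-power cross terms survive.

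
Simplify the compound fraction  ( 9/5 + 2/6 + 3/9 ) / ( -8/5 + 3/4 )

-148/51

Numerator: 9/5 + 2/6 + 3/9 = 37/15
Denominator: -8/5 + 3/4 = -17/20
Divide: (37/15) · (-20/17) = -148/51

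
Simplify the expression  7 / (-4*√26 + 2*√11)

(-14*√26 - 7*√11)/186

Multiply numerator and denominator by 2*√11 + 4*√26.
Denominator becomes -372; numerator becomes 14*√11 + 28*√26.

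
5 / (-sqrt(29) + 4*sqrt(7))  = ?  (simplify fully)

(5*sqrt(29) + 20*sqrt(7))/83

Multiply numerator and denominator by sqrt(29) + 4*sqrt(7).
Denominator becomes 83; numerator becomes 5*sqrt(29) + 20*sqrt(7).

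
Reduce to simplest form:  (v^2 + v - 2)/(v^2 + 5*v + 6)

(v - 1)/(v + 3)

Factor: v^2 + v - 2 = (v + 2)*(v - 1);  v^2 + 5*v + 6 = (v + 2)*(v + 3)
Cancel the common factor (v + 2).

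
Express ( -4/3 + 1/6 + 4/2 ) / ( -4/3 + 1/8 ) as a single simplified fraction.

-20/29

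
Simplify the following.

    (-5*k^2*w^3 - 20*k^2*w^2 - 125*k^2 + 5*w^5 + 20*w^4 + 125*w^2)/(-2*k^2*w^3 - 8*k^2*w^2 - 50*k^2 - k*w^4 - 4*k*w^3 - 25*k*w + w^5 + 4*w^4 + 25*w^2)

(-5*k + 5*w)/(-2*k + w)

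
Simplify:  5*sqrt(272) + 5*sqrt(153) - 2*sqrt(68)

31*sqrt(17)

5*sqrt(272) = 20*sqrt(17); 5*sqrt(153) = 15*sqrt(17); 2*sqrt(68) = 4*sqrt(17)
Combine: (20 + 15 - 4)·sqrt(17) = 31*sqrt(17)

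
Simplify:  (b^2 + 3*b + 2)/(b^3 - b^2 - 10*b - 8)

Factor: b^2 + 3*b + 2 = (b + 2)*(b + 1);  b^3 - b^2 - 10*b - 8 = (b - 4)*(b + 1)*(b + 2)
Cancel the common factors (b + 1), (b + 2).

1/(b - 4)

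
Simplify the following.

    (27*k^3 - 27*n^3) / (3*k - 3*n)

Apply the difference-of-cubes factorisation and cancel (3*k - 3*n).

9*k^2 + 9*k*n + 9*n^2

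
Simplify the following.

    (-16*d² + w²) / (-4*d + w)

4*d + w

-16*d² + w² factors as (-4*d + w)*(4*d + w).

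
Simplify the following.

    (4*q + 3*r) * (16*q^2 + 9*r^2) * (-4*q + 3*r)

Pair the conjugate factors: ((3*r)+(4*q))((3*r)-(4*q)) = -16*q^2 + 9*r^2, then repeat with the next factor.

-256*q^4 + 81*r^4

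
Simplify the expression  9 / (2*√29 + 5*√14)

Multiply numerator and denominator by -2*√29 + 5*√14.
Denominator becomes 234; numerator becomes -18*√29 + 45*√14.

(-2*√29 + 5*√14)/26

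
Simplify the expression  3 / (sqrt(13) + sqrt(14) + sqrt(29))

Group as (sqrt(13) + sqrt(29)) + sqrt(14); multiply by (sqrt(13) + sqrt(29)) - sqrt(14), then rationalise the remaining surd.

(-3*sqrt(5278) - 3*sqrt(29) + 42*sqrt(14) + 45*sqrt(13))/362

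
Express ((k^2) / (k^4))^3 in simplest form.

Inside the bracket: (k^-2)
Raise to the power 3: (k^-6)

k^(-6)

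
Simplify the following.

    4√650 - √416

4√650 = 20*√26; √416 = 4*√26
Combine: (20 - 4)·√26 = 16*√26

16*√26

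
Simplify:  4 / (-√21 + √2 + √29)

(-10*√21 - 6*√29 + 48*√2 + 2*√1218)/33

Group as (√2 + √29) - √21; multiply by (√2 + √29) + √21, then rationalise the remaining surd.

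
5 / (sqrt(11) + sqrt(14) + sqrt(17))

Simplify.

Group as (sqrt(11) + sqrt(14)) + sqrt(17); multiply by (sqrt(11) + sqrt(14)) - sqrt(17), then rationalise the remaining surd.

(-5*sqrt(2618) + 20*sqrt(17) + 35*sqrt(14) + 50*sqrt(11))/276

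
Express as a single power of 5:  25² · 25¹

25² = 5^4; 25¹ = 5^2
Combine exponents: 5^6

5^6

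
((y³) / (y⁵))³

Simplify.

y^(-6)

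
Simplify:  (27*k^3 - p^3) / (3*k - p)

9*k^2 + 3*k*p + p^2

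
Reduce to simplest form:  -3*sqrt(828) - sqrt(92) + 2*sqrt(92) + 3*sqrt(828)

2*sqrt(23)

3*sqrt(828) = 18*sqrt(23); sqrt(92) = 2*sqrt(23); 2*sqrt(92) = 4*sqrt(23); 3*sqrt(828) = 18*sqrt(23)
Combine: (-18 - 2 + 4 + 18)·sqrt(23) = 2*sqrt(23)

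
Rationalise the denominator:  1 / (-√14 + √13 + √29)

Group as (√13 + √29) - √14; multiply by (√13 + √29) + √14, then rationalise the remaining surd.

(-14*√14 - √29 + 15*√13 + √5278)/362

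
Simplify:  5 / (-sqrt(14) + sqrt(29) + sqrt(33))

Group as (sqrt(29) + sqrt(33)) - sqrt(14); multiply by (sqrt(29) + sqrt(33)) + sqrt(14), then rationalise the remaining surd.

(-120*sqrt(14) + 25*sqrt(33) + 45*sqrt(29) + 5*sqrt(13398))/762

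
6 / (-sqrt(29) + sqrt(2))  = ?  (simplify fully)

Multiply numerator and denominator by sqrt(2) + sqrt(29).
Denominator becomes -27; numerator becomes 6*sqrt(2) + 6*sqrt(29).

(-2*sqrt(29) - 2*sqrt(2))/9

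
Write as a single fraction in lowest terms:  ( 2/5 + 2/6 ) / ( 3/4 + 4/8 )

44/75

Numerator: 2/5 + 2/6 = 11/15
Denominator: 3/4 + 4/8 = 5/4
Divide: (11/15) · (4/5) = 44/75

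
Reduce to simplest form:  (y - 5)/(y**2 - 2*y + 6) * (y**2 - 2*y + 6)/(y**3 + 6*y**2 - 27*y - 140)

Factor: y**3 + 6*y**2 - 27*y - 140 = (y + 4)*(y + 7)*(y - 5)
Cancel the common factors (y**2 - 2*y + 6), (y - 5).

1/(y**2 + 11*y + 28)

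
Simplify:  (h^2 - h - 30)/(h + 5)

h - 6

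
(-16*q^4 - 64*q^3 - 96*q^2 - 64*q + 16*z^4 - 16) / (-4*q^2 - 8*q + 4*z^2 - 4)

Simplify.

Difference of fourth powers: factor out (4*z^2 - (2*q + 2)^2).

4*q^2 + 8*q + 4*z^2 + 4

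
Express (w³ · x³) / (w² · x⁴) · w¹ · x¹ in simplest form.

Quotient: w¹ · (x^-1)
Multiply by w¹ · x¹: add exponents.

w²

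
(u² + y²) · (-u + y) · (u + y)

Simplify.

Pair the conjugate factors: (y+u)(y-u) = -u² + y², then repeat with the next factor.

-u⁴ + y⁴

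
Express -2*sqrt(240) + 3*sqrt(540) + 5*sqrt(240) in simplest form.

30*sqrt(15)

2*sqrt(240) = 8*sqrt(15); 3*sqrt(540) = 18*sqrt(15); 5*sqrt(240) = 20*sqrt(15)
Combine: (-8 + 18 + 20)·sqrt(15) = 30*sqrt(15)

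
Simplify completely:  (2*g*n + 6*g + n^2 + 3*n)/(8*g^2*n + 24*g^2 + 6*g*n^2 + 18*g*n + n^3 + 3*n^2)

Factor: 2*g*n + 6*g + n^2 + 3*n = (2*g + n)*(n + 3);  8*g^2*n + 24*g^2 + 6*g*n^2 + 18*g*n + n^3 + 3*n^2 = (2*g + n)*(n + 3)*(4*g + n)
Cancel the common factors (2*g + n), (n + 3).

1/(4*g + n)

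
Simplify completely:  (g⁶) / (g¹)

Quotient: g⁵

g⁵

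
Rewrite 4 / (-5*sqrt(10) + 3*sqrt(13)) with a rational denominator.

Multiply numerator and denominator by 3*sqrt(13) + 5*sqrt(10).
Denominator becomes -133; numerator becomes 12*sqrt(13) + 20*sqrt(10).

(-20*sqrt(10) - 12*sqrt(13))/133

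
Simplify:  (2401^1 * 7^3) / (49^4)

7^(-1)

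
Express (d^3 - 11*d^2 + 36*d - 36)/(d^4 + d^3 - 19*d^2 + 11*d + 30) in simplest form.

(d - 6)/(d^2 + 6*d + 5)

Factor: d^3 - 11*d^2 + 36*d - 36 = (d - 6)*(d - 2)*(d - 3);  d^4 + d^3 - 19*d^2 + 11*d + 30 = (d - 2)*(d - 3)*(d + 1)*(d + 5)
Cancel the common factors (d - 3), (d - 2).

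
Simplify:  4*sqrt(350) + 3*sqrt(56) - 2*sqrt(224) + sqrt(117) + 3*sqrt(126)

4*sqrt(350) = 20*sqrt(14); 3*sqrt(56) = 6*sqrt(14); 2*sqrt(224) = 8*sqrt(14); sqrt(117) = 3*sqrt(13); 3*sqrt(126) = 9*sqrt(14)

3*sqrt(13) + 27*sqrt(14)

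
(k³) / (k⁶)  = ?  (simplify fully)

Quotient: (k^-3)

k^(-3)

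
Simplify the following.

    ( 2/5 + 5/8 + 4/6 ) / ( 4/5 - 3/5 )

Numerator: 2/5 + 5/8 + 4/6 = 203/120
Denominator: 4/5 - 3/5 = 1/5
Divide: (203/120) · (5) = 203/24

203/24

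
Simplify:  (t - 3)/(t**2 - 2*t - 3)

1/(t + 1)

Factor: t**2 - 2*t - 3 = (t + 1)*(t - 3)
Cancel the common factor (t - 3).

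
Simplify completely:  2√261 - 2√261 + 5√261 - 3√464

3*√29

2√261 = 6*√29; 2√261 = 6*√29; 5√261 = 15*√29; 3√464 = 12*√29
Combine: (6 - 6 + 15 - 12)·√29 = 3*√29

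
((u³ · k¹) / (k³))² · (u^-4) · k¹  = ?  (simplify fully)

Inside the bracket: u³ · (k^-2)
Raise to the power 2: u⁶ · (k^-4)
Multiply by (u^-4) · k¹: add exponents.

u²/k³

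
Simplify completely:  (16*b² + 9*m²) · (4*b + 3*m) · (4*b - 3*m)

256*b⁴ - 81*m⁴

Pair the conjugate factors: ((4*b)+(3*m))((4*b)-(3*m)) = 16*b² - 9*m², then repeat with the next factor.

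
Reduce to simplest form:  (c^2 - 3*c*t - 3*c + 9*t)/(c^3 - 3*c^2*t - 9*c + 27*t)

Factor: c^2 - 3*c*t - 3*c + 9*t = (c - 3*t)*(c - 3);  c^3 - 3*c^2*t - 9*c + 27*t = (c - 3)*(c + 3)*(c - 3*t)
Cancel the common factors (c - 3), (c - 3*t).

1/(c + 3)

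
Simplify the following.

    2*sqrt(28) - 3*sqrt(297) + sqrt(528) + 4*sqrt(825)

4*sqrt(7) + 15*sqrt(33)

2*sqrt(28) = 4*sqrt(7); 3*sqrt(297) = 9*sqrt(33); sqrt(528) = 4*sqrt(33); 4*sqrt(825) = 20*sqrt(33)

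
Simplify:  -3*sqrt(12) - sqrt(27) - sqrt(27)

3*sqrt(12) = 6*sqrt(3); sqrt(27) = 3*sqrt(3); sqrt(27) = 3*sqrt(3)
Combine: (-6 - 3 - 3)·sqrt(3) = -12*sqrt(3)

-12*sqrt(3)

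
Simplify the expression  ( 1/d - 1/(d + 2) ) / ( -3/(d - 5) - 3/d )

Numerator: 1/d - 1/(d + 2) = 2/(d² + 2*d)
Denominator: -3/(d - 5) - 3/d = (-6*d + 15)/(d² - 5*d)
Divide: (2/(d² + 2*d)) · ((d² - 5*d)/(-6*d + 15)) = (-2*d + 10)/(6*d² - 3*d - 30)

(-2*d + 10)/(6*d² - 3*d - 30)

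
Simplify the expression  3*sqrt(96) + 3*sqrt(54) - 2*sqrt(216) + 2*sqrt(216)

21*sqrt(6)

3*sqrt(96) = 12*sqrt(6); 3*sqrt(54) = 9*sqrt(6); 2*sqrt(216) = 12*sqrt(6); 2*sqrt(216) = 12*sqrt(6)
Combine: (12 + 9 - 12 + 12)·sqrt(6) = 21*sqrt(6)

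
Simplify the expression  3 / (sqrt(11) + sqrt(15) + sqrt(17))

Group as (sqrt(15) + sqrt(17)) + sqrt(11); multiply by (sqrt(15) + sqrt(17)) - sqrt(11), then rationalise the remaining surd.

(-2*sqrt(2805) + 9*sqrt(17) + 13*sqrt(15) + 21*sqrt(11))/193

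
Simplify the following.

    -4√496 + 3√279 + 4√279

4√496 = 16*√31; 3√279 = 9*√31; 4√279 = 12*√31
Combine: (-16 + 9 + 12)·√31 = 5*√31

5*√31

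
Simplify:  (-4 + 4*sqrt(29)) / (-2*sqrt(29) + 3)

(-220 - 4*sqrt(29))/107

Multiply numerator and denominator by 3 + 2*sqrt(29).
Denominator becomes -107; numerator becomes 4*sqrt(29) + 220.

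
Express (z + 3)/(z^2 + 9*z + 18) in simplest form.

1/(z + 6)

Factor: z^2 + 9*z + 18 = (z + 6)*(z + 3)
Cancel the common factor (z + 3).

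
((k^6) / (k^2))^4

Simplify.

k^16

Inside the bracket: k^4
Raise to the power 4: k^16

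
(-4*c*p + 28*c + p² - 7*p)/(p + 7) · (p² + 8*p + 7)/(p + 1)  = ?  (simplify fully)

-4*c*p + 28*c + p² - 7*p

Factor: -4*c*p + 28*c + p² - 7*p = (-4*c + p)·(p - 7);  p² + 8*p + 7 = (p + 1)·(p + 7)
Cancel the common factors (p + 1), (p + 7).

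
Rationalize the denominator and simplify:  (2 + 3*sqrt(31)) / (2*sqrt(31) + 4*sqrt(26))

Multiply numerator and denominator by -4*sqrt(26) + 2*sqrt(31).
Denominator becomes -292; numerator becomes -12*sqrt(806) - 8*sqrt(26) + 4*sqrt(31) + 186.

(-93 - 2*sqrt(31) + 4*sqrt(26) + 6*sqrt(806))/146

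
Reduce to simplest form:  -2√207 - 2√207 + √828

2√207 = 6*√23; 2√207 = 6*√23; √828 = 6*√23
Combine: (-6 - 6 + 6)·√23 = -6*√23

-6*√23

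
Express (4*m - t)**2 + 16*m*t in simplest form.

(4*m + t)**2

After expansion: 16*m**2 + 8*m*t + t**2 — a perfect-square trinomial.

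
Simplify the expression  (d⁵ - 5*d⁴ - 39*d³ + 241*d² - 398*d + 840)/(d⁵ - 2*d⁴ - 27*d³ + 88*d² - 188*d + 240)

Factor: d⁵ - 5*d⁴ - 39*d³ + 241*d² - 398*d + 840 = (d + 7)·(d - 5)·(d² - d + 4)·(d - 6);  d⁵ - 2*d⁴ - 27*d³ + 88*d² - 188*d + 240 = (d + 6)·(d - 2)·(d² - d + 4)·(d - 5)
Cancel the common factors (d² - d + 4), (d - 5).

(d² + d - 42)/(d² + 4*d - 12)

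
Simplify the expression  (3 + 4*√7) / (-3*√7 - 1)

(-81 - 5*√7)/62

Multiply numerator and denominator by -1 + 3*√7.
Denominator becomes -62; numerator becomes 5*√7 + 81.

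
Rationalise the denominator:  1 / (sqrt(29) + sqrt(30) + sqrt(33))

(-3*sqrt(3190) + 13*sqrt(33) + 16*sqrt(30) + 17*sqrt(29))/1402

Group as (sqrt(29) + sqrt(33)) + sqrt(30); multiply by (sqrt(29) + sqrt(33)) - sqrt(30), then rationalise the remaining surd.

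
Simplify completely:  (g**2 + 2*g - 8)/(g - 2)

g + 4

Factor: g**2 + 2*g - 8 = (g + 4)*(g - 2)
Cancel the common factor (g - 2).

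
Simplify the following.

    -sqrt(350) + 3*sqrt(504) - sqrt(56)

11*sqrt(14)

sqrt(350) = 5*sqrt(14); 3*sqrt(504) = 18*sqrt(14); sqrt(56) = 2*sqrt(14)
Combine: (-5 + 18 - 2)·sqrt(14) = 11*sqrt(14)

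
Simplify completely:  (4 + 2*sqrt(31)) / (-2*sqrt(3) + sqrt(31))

Multiply numerator and denominator by 2*sqrt(3) + sqrt(31).
Denominator becomes 19; numerator becomes 8*sqrt(3) + 4*sqrt(31) + 4*sqrt(93) + 62.

(8*sqrt(3) + 4*sqrt(31) + 4*sqrt(93) + 62)/19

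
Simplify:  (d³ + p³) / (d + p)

Factor as (a+b)(a^2-ab+b^2) with a=d, b=p.

d² - d*p + p²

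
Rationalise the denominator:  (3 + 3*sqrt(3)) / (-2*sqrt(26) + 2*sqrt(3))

(-3*sqrt(78) - 3*sqrt(26) - 9 - 3*sqrt(3))/46

Multiply numerator and denominator by 2*sqrt(3) + 2*sqrt(26).
Denominator becomes -92; numerator becomes 6*sqrt(3) + 18 + 6*sqrt(26) + 6*sqrt(78).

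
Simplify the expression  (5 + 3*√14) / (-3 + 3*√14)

(8*√14 + 47)/39

Multiply numerator and denominator by -3*√14 - 3.
Denominator becomes -117; numerator becomes -141 - 24*√14.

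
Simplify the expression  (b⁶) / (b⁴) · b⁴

b⁶

Quotient: b²
Multiply by b⁴: add exponents.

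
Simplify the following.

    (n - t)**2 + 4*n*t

Expanding gives n**2 + 2*n*t + t**2, a perfect square.

(n + t)**2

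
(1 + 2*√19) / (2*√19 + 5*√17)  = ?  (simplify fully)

(-76 - 2*√19 + 5*√17 + 10*√323)/349

Multiply numerator and denominator by -5*√17 + 2*√19.
Denominator becomes -349; numerator becomes -10*√323 - 5*√17 + 2*√19 + 76.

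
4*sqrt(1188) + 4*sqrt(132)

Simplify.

4*sqrt(1188) = 24*sqrt(33); 4*sqrt(132) = 8*sqrt(33)
Combine: (24 + 8)·sqrt(33) = 32*sqrt(33)

32*sqrt(33)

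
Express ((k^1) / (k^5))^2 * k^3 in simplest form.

k^(-5)

Inside the bracket: (k^-4)
Raise to the power 2: (k^-8)
Multiply by k^3: add exponents.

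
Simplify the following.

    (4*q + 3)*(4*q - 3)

(4*q)^2 - (3)^2 = 16*q^2 - 9.

16*q^2 - 9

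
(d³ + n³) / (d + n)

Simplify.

d² - d*n + n²

n^3 + d^3 = (d + n)(d² - d*n + n²).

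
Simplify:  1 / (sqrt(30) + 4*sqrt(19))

(-sqrt(30) + 4*sqrt(19))/274

Multiply numerator and denominator by -sqrt(30) + 4*sqrt(19).
Denominator becomes 274; numerator becomes -sqrt(30) + 4*sqrt(19).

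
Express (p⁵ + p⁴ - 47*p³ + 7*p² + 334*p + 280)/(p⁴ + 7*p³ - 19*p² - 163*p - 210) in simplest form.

(p² - 3*p - 4)/(p + 3)

Factor: p⁵ + p⁴ - 47*p³ + 7*p² + 334*p + 280 = (p + 7)·(p + 1)·(p - 4)·(p + 2)·(p - 5);  p⁴ + 7*p³ - 19*p² - 163*p - 210 = (p - 5)·(p + 7)·(p + 3)·(p + 2)
Cancel the common factors (p + 7), (p + 2), (p - 5).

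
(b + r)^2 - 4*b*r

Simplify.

(b - r)^2

Expanding gives b^2 - 2*b*r + r^2, a perfect square.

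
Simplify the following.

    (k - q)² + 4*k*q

(k + q)²

Expanding gives k² + 2*k*q + q², a perfect square.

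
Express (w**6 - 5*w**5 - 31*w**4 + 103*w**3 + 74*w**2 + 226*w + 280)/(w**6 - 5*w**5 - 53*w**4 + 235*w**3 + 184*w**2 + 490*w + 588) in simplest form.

Factor: w**6 - 5*w**5 - 31*w**4 + 103*w**3 + 74*w**2 + 226*w + 280 = (w**2 + 2)*(w + 1)*(w - 7)*(w + 5)*(w - 4);  w**6 - 5*w**5 - 53*w**4 + 235*w**3 + 184*w**2 + 490*w + 588 = (w - 7)*(w - 6)*(w + 1)*(w + 7)*(w**2 + 2)
Cancel the common factors (w**2 + 2), (w + 1), (w - 7).

(w**2 + w - 20)/(w**2 + w - 42)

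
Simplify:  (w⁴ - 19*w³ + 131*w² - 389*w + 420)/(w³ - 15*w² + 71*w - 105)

w - 4

Factor: w⁴ - 19*w³ + 131*w² - 389*w + 420 = (w - 3)·(w - 5)·(w - 4)·(w - 7);  w³ - 15*w² + 71*w - 105 = (w - 3)·(w - 5)·(w - 7)
Cancel the common factors (w - 5), (w - 3), (w - 7).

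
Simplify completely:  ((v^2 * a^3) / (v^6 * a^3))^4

Inside the bracket: (v^-4)
Raise to the power 4: (v^-16)

v^(-16)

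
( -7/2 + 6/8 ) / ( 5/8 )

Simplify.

Numerator: -7/2 + 6/8 = -11/4
Denominator: 5/8 = 5/8
Divide: (-11/4) · (8/5) = -22/5

-22/5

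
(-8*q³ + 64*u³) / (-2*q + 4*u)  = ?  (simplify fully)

4*q² + 8*q*u + 16*u²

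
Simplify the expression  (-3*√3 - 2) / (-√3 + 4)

Multiply numerator and denominator by √3 + 4.
Denominator becomes 13; numerator becomes -14*√3 - 17.

(-14*√3 - 17)/13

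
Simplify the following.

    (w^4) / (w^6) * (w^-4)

Quotient: (w^-2)
Multiply by (w^-4): add exponents.

w^(-6)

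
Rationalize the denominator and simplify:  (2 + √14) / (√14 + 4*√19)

Multiply numerator and denominator by -4*√19 + √14.
Denominator becomes -290; numerator becomes -4*√266 - 8*√19 + 2*√14 + 14.

(-7 - √14 + 4*√19 + 2*√266)/145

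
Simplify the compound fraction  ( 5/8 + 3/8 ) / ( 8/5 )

5/8

Numerator: 5/8 + 3/8 = 1
Denominator: 8/5 = 8/5
Divide: (1) · (5/8) = 5/8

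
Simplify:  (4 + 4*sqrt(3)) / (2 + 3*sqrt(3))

Multiply numerator and denominator by -3*sqrt(3) + 2.
Denominator becomes -23; numerator becomes -28 - 4*sqrt(3).

(4*sqrt(3) + 28)/23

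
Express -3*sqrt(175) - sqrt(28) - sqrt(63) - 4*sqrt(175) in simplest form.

3*sqrt(175) = 15*sqrt(7); sqrt(28) = 2*sqrt(7); sqrt(63) = 3*sqrt(7); 4*sqrt(175) = 20*sqrt(7)
Combine: (-15 - 2 - 3 - 20)·sqrt(7) = -40*sqrt(7)

-40*sqrt(7)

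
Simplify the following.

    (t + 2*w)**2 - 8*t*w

After expansion: t**2 - 4*t*w + 4*w**2 — a perfect-square trinomial.

(t - 2*w)**2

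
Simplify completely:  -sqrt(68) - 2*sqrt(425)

sqrt(68) = 2*sqrt(17); 2*sqrt(425) = 10*sqrt(17)
Combine: (-2 - 10)·sqrt(17) = -12*sqrt(17)

-12*sqrt(17)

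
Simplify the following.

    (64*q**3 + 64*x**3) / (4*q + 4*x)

16*q**2 - 16*q*x + 16*x**2

Factor as (a+b)(a**2-ab+b**2) with a=(4*x), b=(4*q).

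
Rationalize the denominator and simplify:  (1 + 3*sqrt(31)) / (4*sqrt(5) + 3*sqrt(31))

Multiply numerator and denominator by -4*sqrt(5) + 3*sqrt(31).
Denominator becomes 199; numerator becomes -12*sqrt(155) - 4*sqrt(5) + 3*sqrt(31) + 279.

(-12*sqrt(155) - 4*sqrt(5) + 3*sqrt(31) + 279)/199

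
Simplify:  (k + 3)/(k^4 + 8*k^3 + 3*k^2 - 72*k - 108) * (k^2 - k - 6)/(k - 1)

Factor: k^4 + 8*k^3 + 3*k^2 - 72*k - 108 = (k + 3)*(k - 3)*(k + 2)*(k + 6);  k^2 - k - 6 = (k - 3)*(k + 2)
Cancel the common factors (k - 3), (k + 3), (k + 2).

1/(k^2 + 5*k - 6)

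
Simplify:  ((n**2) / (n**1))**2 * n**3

Inside the bracket: n**1
Raise to the power 2: n**2
Multiply by n**3: add exponents.

n**5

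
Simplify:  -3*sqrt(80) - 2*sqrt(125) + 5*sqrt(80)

-2*sqrt(5)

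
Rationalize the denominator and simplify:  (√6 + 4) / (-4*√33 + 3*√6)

(-8*√33 - 6*√22 - 6*√6 - 9)/237

Multiply numerator and denominator by 3*√6 + 4*√33.
Denominator becomes -474; numerator becomes 18 + 12*√6 + 12*√22 + 16*√33.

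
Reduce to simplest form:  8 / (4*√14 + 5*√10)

(-16*√14 + 20*√10)/13

Multiply numerator and denominator by -5*√10 + 4*√14.
Denominator becomes -26; numerator becomes -40*√10 + 32*√14.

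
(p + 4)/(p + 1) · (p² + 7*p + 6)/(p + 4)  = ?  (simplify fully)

p + 6

Factor: p² + 7*p + 6 = (p + 1)·(p + 6)
Cancel the common factors (p + 1), (p + 4).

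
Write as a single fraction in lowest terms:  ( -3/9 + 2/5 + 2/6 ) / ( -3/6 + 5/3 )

Numerator: -3/9 + 2/5 + 2/6 = 2/5
Denominator: -3/6 + 5/3 = 7/6
Divide: (2/5) · (6/7) = 12/35

12/35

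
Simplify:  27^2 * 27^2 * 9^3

3^18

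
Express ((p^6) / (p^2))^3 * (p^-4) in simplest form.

p^8

Inside the bracket: p^4
Raise to the power 3: p^12
Multiply by (p^-4): add exponents.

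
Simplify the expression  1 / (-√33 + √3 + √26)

(2*√33 + 5*√26 + 28*√3 + 3*√286)/148

Group as (√3 + √26) - √33; multiply by (√3 + √26) + √33, then rationalise the remaining surd.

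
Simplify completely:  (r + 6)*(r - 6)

r^2 - 36

Product of conjugates: (P+Q)(P-Q) = P^2 - Q^2.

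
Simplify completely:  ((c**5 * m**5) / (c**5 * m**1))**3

m**12

Inside the bracket: m**4
Raise to the power 3: m**12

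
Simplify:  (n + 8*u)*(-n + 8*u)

-n^2 + 64*u^2

(8*u)^2 - (n)^2 = -n^2 + 64*u^2.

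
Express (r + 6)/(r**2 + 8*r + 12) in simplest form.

Factor: r**2 + 8*r + 12 = (r + 6)*(r + 2)
Cancel the common factor (r + 6).

1/(r + 2)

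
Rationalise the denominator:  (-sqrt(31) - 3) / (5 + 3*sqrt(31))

Multiply numerator and denominator by -3*sqrt(31) + 5.
Denominator becomes -254; numerator becomes 4*sqrt(31) + 78.

(-39 - 2*sqrt(31))/127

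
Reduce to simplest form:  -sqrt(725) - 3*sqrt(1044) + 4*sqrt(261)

-11*sqrt(29)

sqrt(725) = 5*sqrt(29); 3*sqrt(1044) = 18*sqrt(29); 4*sqrt(261) = 12*sqrt(29)
Combine: (-5 - 18 + 12)·sqrt(29) = -11*sqrt(29)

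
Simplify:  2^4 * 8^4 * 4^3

2^22

2^4 = 2^4; 8^4 = 2^12; 4^3 = 2^6
Combine exponents: 2^22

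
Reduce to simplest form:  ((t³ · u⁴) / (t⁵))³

Inside the bracket: (t^-2) · u⁴
Raise to the power 3: (t^-6) · u^12

u^12/t⁶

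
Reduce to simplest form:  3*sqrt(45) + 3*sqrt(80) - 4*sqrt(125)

3*sqrt(45) = 9*sqrt(5); 3*sqrt(80) = 12*sqrt(5); 4*sqrt(125) = 20*sqrt(5)
Combine: (9 + 12 - 20)·sqrt(5) = sqrt(5)

sqrt(5)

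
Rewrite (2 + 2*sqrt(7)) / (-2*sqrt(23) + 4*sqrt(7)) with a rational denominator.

Multiply numerator and denominator by 2*sqrt(23) + 4*sqrt(7).
Denominator becomes 20; numerator becomes 4*sqrt(23) + 8*sqrt(7) + 4*sqrt(161) + 56.

(sqrt(23) + 2*sqrt(7) + sqrt(161) + 14)/5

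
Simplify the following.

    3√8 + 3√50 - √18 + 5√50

3√8 = 6*√2; 3√50 = 15*√2; √18 = 3*√2; 5√50 = 25*√2
Combine: (6 + 15 - 3 + 25)·√2 = 43*√2

43*√2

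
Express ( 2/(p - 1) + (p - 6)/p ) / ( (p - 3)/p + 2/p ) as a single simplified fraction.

(p^2 - 5*p + 6)/(p^2 - 2*p + 1)

Numerator: 2/(p - 1) + (p - 6)/p = (p^2 - 5*p + 6)/(p^2 - p)
Denominator: (p - 3)/p + 2/p = (p - 1)/p
Divide: ((p^2 - 5*p + 6)/(p^2 - p)) · (p/(p - 1)) = (p^2 - 5*p + 6)/(p^2 - 2*p + 1)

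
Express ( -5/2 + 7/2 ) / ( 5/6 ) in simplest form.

6/5

Numerator: -5/2 + 7/2 = 1
Denominator: 5/6 = 5/6
Divide: (1) · (6/5) = 6/5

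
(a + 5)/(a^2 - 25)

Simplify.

Factor: a^2 - 25 = (a - 5)*(a + 5)
Cancel the common factor (a + 5).

1/(a - 5)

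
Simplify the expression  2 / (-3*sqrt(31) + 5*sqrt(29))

Multiply numerator and denominator by 3*sqrt(31) + 5*sqrt(29).
Denominator becomes 446; numerator becomes 6*sqrt(31) + 10*sqrt(29).

(3*sqrt(31) + 5*sqrt(29))/223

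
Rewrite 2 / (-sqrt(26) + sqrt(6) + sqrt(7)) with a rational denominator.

Group as (sqrt(6) + sqrt(7)) - sqrt(26); multiply by (sqrt(6) + sqrt(7)) + sqrt(26), then rationalise the remaining surd.

-26*sqrt(26) - 50*sqrt(7) - 54*sqrt(6) - 8*sqrt(273)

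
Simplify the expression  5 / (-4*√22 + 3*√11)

Multiply numerator and denominator by 3*√11 + 4*√22.
Denominator becomes -253; numerator becomes 15*√11 + 20*√22.

(-20*√22 - 15*√11)/253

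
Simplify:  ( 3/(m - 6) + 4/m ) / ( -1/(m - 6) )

(-7*m + 24)/m

Numerator: 3/(m - 6) + 4/m = (7*m - 24)/(m² - 6*m)
Denominator: -1/(m - 6) = -1/(m - 6)
Divide: ((7*m - 24)/(m² - 6*m)) · (-m + 6) = (-7*m + 24)/m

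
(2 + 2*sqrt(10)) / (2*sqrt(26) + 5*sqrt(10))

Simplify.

(-4*sqrt(65) - 2*sqrt(26) + 5*sqrt(10) + 50)/73

Multiply numerator and denominator by -2*sqrt(26) + 5*sqrt(10).
Denominator becomes 146; numerator becomes -8*sqrt(65) - 4*sqrt(26) + 10*sqrt(10) + 100.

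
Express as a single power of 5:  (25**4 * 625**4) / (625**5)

5**4

25**4 = 5**8; 625**4 = 5**16; 625**5 = 5**20
Combine exponents: 5**4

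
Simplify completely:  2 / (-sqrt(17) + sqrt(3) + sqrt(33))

Group as (sqrt(3) + sqrt(33)) - sqrt(17); multiply by (sqrt(3) + sqrt(33)) + sqrt(17), then rationalise the remaining surd.

(-38*sqrt(17) - 26*sqrt(33) + 94*sqrt(3) + 12*sqrt(187))/35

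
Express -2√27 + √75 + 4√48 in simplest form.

2√27 = 6*√3; √75 = 5*√3; 4√48 = 16*√3
Combine: (-6 + 5 + 16)·√3 = 15*√3

15*√3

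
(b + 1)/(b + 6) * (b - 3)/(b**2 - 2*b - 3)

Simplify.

1/(b + 6)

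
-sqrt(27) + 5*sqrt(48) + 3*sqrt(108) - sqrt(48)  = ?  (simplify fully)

sqrt(27) = 3*sqrt(3); 5*sqrt(48) = 20*sqrt(3); 3*sqrt(108) = 18*sqrt(3); sqrt(48) = 4*sqrt(3)
Combine: (-3 + 20 + 18 - 4)·sqrt(3) = 31*sqrt(3)

31*sqrt(3)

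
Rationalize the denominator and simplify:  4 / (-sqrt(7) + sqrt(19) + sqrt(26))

(-38*sqrt(7) + 14*sqrt(19) + 2*sqrt(3458))/133

Group as (sqrt(19) + sqrt(26)) - sqrt(7); multiply by (sqrt(19) + sqrt(26)) + sqrt(7), then rationalise the remaining surd.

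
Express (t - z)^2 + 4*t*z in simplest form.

Expanding gives t^2 + 2*t*z + z^2, a perfect square.

(t + z)^2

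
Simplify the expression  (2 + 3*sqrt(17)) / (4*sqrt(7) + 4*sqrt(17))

(-3*sqrt(119) - 2*sqrt(7) + 2*sqrt(17) + 51)/40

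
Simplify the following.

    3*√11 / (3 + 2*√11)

Multiply numerator and denominator by -2*√11 + 3.
Denominator becomes -35; numerator becomes -66 + 9*√11.

(-9*√11 + 66)/35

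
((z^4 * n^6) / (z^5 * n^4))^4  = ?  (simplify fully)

n^8/z^4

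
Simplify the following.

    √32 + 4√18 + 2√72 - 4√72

√32 = 4*√2; 4√18 = 12*√2; 2√72 = 12*√2; 4√72 = 24*√2
Combine: (4 + 12 + 12 - 24)·√2 = 4*√2

4*√2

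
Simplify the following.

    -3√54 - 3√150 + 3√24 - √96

-22*√6

3√54 = 9*√6; 3√150 = 15*√6; 3√24 = 6*√6; √96 = 4*√6
Combine: (-9 - 15 + 6 - 4)·√6 = -22*√6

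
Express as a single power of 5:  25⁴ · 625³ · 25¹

25⁴ = 5^8; 625³ = 5^12; 25¹ = 5^2
Combine exponents: 5^22

5^22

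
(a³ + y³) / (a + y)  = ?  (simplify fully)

a² - a*y + y²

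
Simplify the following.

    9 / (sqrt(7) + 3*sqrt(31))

Multiply numerator and denominator by -3*sqrt(31) + sqrt(7).
Denominator becomes -272; numerator becomes -27*sqrt(31) + 9*sqrt(7).

(-9*sqrt(7) + 27*sqrt(31))/272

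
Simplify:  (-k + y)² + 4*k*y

Expand the square and combine the 4*k*y term.

(k + y)²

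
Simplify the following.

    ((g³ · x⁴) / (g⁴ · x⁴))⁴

Inside the bracket: (g^-1)
Raise to the power 4: (g^-4)

g^(-4)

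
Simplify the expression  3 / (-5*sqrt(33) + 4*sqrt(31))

(-15*sqrt(33) - 12*sqrt(31))/329

Multiply numerator and denominator by 4*sqrt(31) + 5*sqrt(33).
Denominator becomes -329; numerator becomes 12*sqrt(31) + 15*sqrt(33).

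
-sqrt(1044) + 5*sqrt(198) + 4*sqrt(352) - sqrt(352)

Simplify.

-6*sqrt(29) + 27*sqrt(22)

sqrt(1044) = 6*sqrt(29); 5*sqrt(198) = 15*sqrt(22); 4*sqrt(352) = 16*sqrt(22); sqrt(352) = 4*sqrt(22)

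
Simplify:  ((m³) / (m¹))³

Inside the bracket: m²
Raise to the power 3: m⁶

m⁶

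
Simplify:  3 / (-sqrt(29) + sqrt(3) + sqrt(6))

Group as (sqrt(3) + sqrt(6)) - sqrt(29); multiply by (sqrt(3) + sqrt(6)) + sqrt(29), then rationalise the remaining surd.

(-30*sqrt(29) - 39*sqrt(6) - 48*sqrt(3) - 9*sqrt(58))/164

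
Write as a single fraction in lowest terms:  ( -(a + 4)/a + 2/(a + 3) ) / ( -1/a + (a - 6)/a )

Numerator: -(a + 4)/a + 2/(a + 3) = (-a² - 5*a - 12)/(a² + 3*a)
Denominator: -1/a + (a - 6)/a = (a - 7)/a
Divide: ((-a² - 5*a - 12)/(a² + 3*a)) · (a/(a - 7)) = (-a² - 5*a - 12)/(a² - 4*a - 21)

(-a² - 5*a - 12)/(a² - 4*a - 21)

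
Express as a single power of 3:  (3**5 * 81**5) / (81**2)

3**5 = 3**5; 81**5 = 3**20; 81**2 = 3**8
Combine exponents: 3**17

3**17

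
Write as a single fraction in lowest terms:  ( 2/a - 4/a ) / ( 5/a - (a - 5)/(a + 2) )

(2*a + 4)/(a^2 - 10*a - 10)

Numerator: 2/a - 4/a = -2/a
Denominator: 5/a - (a - 5)/(a + 2) = (-a^2 + 10*a + 10)/(a^2 + 2*a)
Divide: (-2/a) · ((a^2 + 2*a)/(-a^2 + 10*a + 10)) = (2*a + 4)/(a^2 - 10*a - 10)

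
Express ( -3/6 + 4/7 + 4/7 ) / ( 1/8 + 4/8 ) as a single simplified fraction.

36/35

Numerator: -3/6 + 4/7 + 4/7 = 9/14
Denominator: 1/8 + 4/8 = 5/8
Divide: (9/14) · (8/5) = 36/35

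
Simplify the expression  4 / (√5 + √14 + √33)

(-2*√2310 - 14*√33 + 24*√14 + 42*√5)/21

Group as (√5 + √14) + √33; multiply by (√5 + √14) - √33, then rationalise the remaining surd.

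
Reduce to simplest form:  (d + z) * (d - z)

Telescope via difference of squares: (d+z)(d-z) = d^2 - z^2.

d^2 - z^2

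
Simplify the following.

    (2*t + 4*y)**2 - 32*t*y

4*(t - 2*y)**2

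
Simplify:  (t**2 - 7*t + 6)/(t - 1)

Factor: t**2 - 7*t + 6 = (t - 1)*(t - 6)
Cancel the common factor (t - 1).

t - 6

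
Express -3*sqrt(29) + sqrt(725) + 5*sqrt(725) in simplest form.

27*sqrt(29)

3*sqrt(29) = 3*sqrt(29); sqrt(725) = 5*sqrt(29); 5*sqrt(725) = 25*sqrt(29)
Combine: (-3 + 5 + 25)·sqrt(29) = 27*sqrt(29)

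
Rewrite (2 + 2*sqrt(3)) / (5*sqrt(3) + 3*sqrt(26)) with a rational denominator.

(-30 - 10*sqrt(3) + 6*sqrt(26) + 6*sqrt(78))/159

Multiply numerator and denominator by -3*sqrt(26) + 5*sqrt(3).
Denominator becomes -159; numerator becomes -6*sqrt(78) - 6*sqrt(26) + 10*sqrt(3) + 30.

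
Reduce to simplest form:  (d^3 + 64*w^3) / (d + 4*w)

d^2 - 4*d*w + 16*w^2

Apply the sum-of-cubes factorisation and cancel (d + 4*w).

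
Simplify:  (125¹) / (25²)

125¹ = 5^3; 25² = 5^4
Combine exponents: 5^(-1)

5^(-1)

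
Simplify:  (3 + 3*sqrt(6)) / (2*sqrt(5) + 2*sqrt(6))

Multiply numerator and denominator by -2*sqrt(5) + 2*sqrt(6).
Denominator becomes 4; numerator becomes -6*sqrt(30) - 6*sqrt(5) + 6*sqrt(6) + 36.

(-3*sqrt(30) - 3*sqrt(5) + 3*sqrt(6) + 18)/2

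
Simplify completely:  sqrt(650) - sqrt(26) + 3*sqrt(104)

10*sqrt(26)

sqrt(650) = 5*sqrt(26); sqrt(26) = sqrt(26); 3*sqrt(104) = 6*sqrt(26)
Combine: (5 - 1 + 6)·sqrt(26) = 10*sqrt(26)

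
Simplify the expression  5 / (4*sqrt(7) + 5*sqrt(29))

(-20*sqrt(7) + 25*sqrt(29))/613

Multiply numerator and denominator by -5*sqrt(29) + 4*sqrt(7).
Denominator becomes -613; numerator becomes -25*sqrt(29) + 20*sqrt(7).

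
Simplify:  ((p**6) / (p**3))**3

Inside the bracket: p**3
Raise to the power 3: p**9

p**9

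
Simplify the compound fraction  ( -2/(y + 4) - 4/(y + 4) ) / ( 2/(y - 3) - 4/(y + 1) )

Numerator: -2/(y + 4) - 4/(y + 4) = -6/(y + 4)
Denominator: 2/(y - 3) - 4/(y + 1) = (-2*y + 14)/(y^2 - 2*y - 3)
Divide: (-6/(y + 4)) · ((y^2 - 2*y - 3)/(-2*y + 14)) = (3*y^2 - 6*y - 9)/(y^2 - 3*y - 28)

(3*y^2 - 6*y - 9)/(y^2 - 3*y - 28)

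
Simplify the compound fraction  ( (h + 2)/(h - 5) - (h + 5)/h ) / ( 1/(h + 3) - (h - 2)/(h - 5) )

Numerator: (h + 2)/(h - 5) - (h + 5)/h = (2*h + 25)/(h**2 - 5*h)
Denominator: 1/(h + 3) - (h - 2)/(h - 5) = (-h**2 + 1)/(h**2 - 2*h - 15)
Divide: ((2*h + 25)/(h**2 - 5*h)) · ((h**2 - 2*h - 15)/(-h**2 + 1)) = (-2*h**2 - 31*h - 75)/(h**3 - h)

(-2*h**2 - 31*h - 75)/(h**3 - h)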